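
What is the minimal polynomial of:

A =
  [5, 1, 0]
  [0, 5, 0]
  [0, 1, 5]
x^2 - 10*x + 25

The characteristic polynomial is χ_A(x) = (x - 5)^3, so the eigenvalues are known. The minimal polynomial is
  m_A(x) = Π_λ (x − λ)^{k_λ}
where k_λ is the size of the *largest* Jordan block for λ (equivalently, the smallest k with (A − λI)^k v = 0 for every generalised eigenvector v of λ).

  λ = 5: largest Jordan block has size 2, contributing (x − 5)^2

So m_A(x) = (x - 5)^2 = x^2 - 10*x + 25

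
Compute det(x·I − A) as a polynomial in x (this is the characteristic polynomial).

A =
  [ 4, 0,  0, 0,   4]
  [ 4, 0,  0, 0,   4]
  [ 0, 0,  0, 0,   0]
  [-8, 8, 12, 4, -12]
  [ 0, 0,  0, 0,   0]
x^5 - 8*x^4 + 16*x^3

Expanding det(x·I − A) (e.g. by cofactor expansion or by noting that A is similar to its Jordan form J, which has the same characteristic polynomial as A) gives
  χ_A(x) = x^5 - 8*x^4 + 16*x^3
which factors as x^3*(x - 4)^2. The eigenvalues (with algebraic multiplicities) are λ = 0 with multiplicity 3, λ = 4 with multiplicity 2.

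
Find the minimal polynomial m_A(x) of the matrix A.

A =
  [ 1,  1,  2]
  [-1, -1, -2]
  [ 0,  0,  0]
x^2

The characteristic polynomial is χ_A(x) = x^3, so the eigenvalues are known. The minimal polynomial is
  m_A(x) = Π_λ (x − λ)^{k_λ}
where k_λ is the size of the *largest* Jordan block for λ (equivalently, the smallest k with (A − λI)^k v = 0 for every generalised eigenvector v of λ).

  λ = 0: largest Jordan block has size 2, contributing (x − 0)^2

So m_A(x) = x^2 = x^2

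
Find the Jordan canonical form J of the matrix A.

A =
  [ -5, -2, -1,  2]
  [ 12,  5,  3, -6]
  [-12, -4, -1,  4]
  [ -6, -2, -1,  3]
J_1(-1) ⊕ J_2(1) ⊕ J_1(1)

The characteristic polynomial is
  det(x·I − A) = x^4 - 2*x^3 + 2*x - 1 = (x - 1)^3*(x + 1)

Eigenvalues and multiplicities (the geometric multiplicity of λ is n − rank(A − λI), which equals the number of Jordan blocks for λ):
  λ = -1: algebraic multiplicity = 1, geometric multiplicity = 1
  λ = 1: algebraic multiplicity = 3, geometric multiplicity = 2

Determining the block sizes for each eigenvalue:
  λ = -1: one block (gm = 1), so the single block has size am = 1 → block sizes [1]
  λ = 1: 2 blocks summing to 3 forces exactly one block of size 2 and the rest size 1 → block sizes [2, 1]

Assembling the blocks gives a Jordan form
J =
  [-1, 0, 0, 0]
  [ 0, 1, 1, 0]
  [ 0, 0, 1, 0]
  [ 0, 0, 0, 1]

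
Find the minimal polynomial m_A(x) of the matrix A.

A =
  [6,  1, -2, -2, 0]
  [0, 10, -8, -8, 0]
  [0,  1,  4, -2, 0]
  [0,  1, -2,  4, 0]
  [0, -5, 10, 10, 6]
x^2 - 12*x + 36

The characteristic polynomial is χ_A(x) = (x - 6)^5, so the eigenvalues are known. The minimal polynomial is
  m_A(x) = Π_λ (x − λ)^{k_λ}
where k_λ is the size of the *largest* Jordan block for λ (equivalently, the smallest k with (A − λI)^k v = 0 for every generalised eigenvector v of λ).

  λ = 6: largest Jordan block has size 2, contributing (x − 6)^2

So m_A(x) = (x - 6)^2 = x^2 - 12*x + 36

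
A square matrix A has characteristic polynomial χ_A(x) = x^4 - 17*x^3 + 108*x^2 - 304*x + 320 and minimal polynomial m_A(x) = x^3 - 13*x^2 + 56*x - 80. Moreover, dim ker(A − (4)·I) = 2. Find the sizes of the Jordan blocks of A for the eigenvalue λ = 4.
Block sizes for λ = 4: [2, 1]

Step 1 — from the characteristic polynomial, algebraic multiplicity of λ = 4 is 3. From dim ker(A − (4)·I) = 2, there are exactly 2 Jordan blocks for λ = 4.
Step 2 — from the minimal polynomial, the factor (x − 4)^2 tells us the largest block for λ = 4 has size 2.
Step 3 — with total size 3, 2 blocks, and largest block 2, the block sizes (in nonincreasing order) are [2, 1].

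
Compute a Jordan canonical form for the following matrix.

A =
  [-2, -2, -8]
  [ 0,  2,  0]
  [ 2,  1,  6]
J_2(2) ⊕ J_1(2)

The characteristic polynomial is
  det(x·I − A) = x^3 - 6*x^2 + 12*x - 8 = (x - 2)^3

Eigenvalues and multiplicities (the geometric multiplicity of λ is n − rank(A − λI), which equals the number of Jordan blocks for λ):
  λ = 2: algebraic multiplicity = 3, geometric multiplicity = 2

Determining the block sizes for each eigenvalue:
  λ = 2: 2 blocks summing to 3 forces exactly one block of size 2 and the rest size 1 → block sizes [2, 1]

Assembling the blocks gives a Jordan form
J =
  [2, 1, 0]
  [0, 2, 0]
  [0, 0, 2]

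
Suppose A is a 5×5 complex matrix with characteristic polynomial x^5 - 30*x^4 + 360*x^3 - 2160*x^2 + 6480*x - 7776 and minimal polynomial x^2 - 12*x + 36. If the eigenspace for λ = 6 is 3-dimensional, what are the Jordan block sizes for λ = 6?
Block sizes for λ = 6: [2, 2, 1]

Step 1 — from the characteristic polynomial, algebraic multiplicity of λ = 6 is 5. From dim ker(A − (6)·I) = 3, there are exactly 3 Jordan blocks for λ = 6.
Step 2 — from the minimal polynomial, the factor (x − 6)^2 tells us the largest block for λ = 6 has size 2.
Step 3 — with total size 5, 3 blocks, and largest block 2, the block sizes (in nonincreasing order) are [2, 2, 1].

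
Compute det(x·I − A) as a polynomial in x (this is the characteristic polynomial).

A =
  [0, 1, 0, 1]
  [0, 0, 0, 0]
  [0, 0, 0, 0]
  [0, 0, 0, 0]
x^4

Expanding det(x·I − A) (e.g. by cofactor expansion or by noting that A is similar to its Jordan form J, which has the same characteristic polynomial as A) gives
  χ_A(x) = x^4
which factors as x^4. The eigenvalues (with algebraic multiplicities) are λ = 0 with multiplicity 4.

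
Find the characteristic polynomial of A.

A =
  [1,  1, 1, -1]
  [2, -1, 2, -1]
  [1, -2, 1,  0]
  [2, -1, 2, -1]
x^4

Expanding det(x·I − A) (e.g. by cofactor expansion or by noting that A is similar to its Jordan form J, which has the same characteristic polynomial as A) gives
  χ_A(x) = x^4
which factors as x^4. The eigenvalues (with algebraic multiplicities) are λ = 0 with multiplicity 4.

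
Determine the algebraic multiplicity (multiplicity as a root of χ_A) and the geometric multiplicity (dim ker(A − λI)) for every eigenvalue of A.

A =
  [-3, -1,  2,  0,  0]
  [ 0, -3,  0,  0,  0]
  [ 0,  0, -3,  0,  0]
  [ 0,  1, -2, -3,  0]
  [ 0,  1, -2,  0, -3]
λ = -3: alg = 5, geom = 4

Step 1 — factor the characteristic polynomial to read off the algebraic multiplicities:
  χ_A(x) = (x + 3)^5

Step 2 — compute geometric multiplicities via the rank-nullity identity g(λ) = n − rank(A − λI):
  rank(A − (-3)·I) = 1, so dim ker(A − (-3)·I) = n − 1 = 4

Summary:
  λ = -3: algebraic multiplicity = 5, geometric multiplicity = 4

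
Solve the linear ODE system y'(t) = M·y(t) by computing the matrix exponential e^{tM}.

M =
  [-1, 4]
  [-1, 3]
e^{tM} =
  [-2*t*exp(t) + exp(t), 4*t*exp(t)]
  [-t*exp(t), 2*t*exp(t) + exp(t)]

Strategy: write M = P · J · P⁻¹ where J is a Jordan canonical form, so e^{tM} = P · e^{tJ} · P⁻¹, and e^{tJ} can be computed block-by-block.

M has Jordan form
J =
  [1, 1]
  [0, 1]
(up to reordering of blocks).

Per-block formulas:
  For a 2×2 Jordan block J_2(1): exp(t · J_2(1)) = e^(1t)·(I + t·N), where N is the 2×2 nilpotent shift.

After assembling e^{tJ} and conjugating by P, we get:

e^{tM} =
  [-2*t*exp(t) + exp(t), 4*t*exp(t)]
  [-t*exp(t), 2*t*exp(t) + exp(t)]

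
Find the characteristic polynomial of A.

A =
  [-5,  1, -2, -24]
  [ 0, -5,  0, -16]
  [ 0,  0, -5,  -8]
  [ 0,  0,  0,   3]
x^4 + 12*x^3 + 30*x^2 - 100*x - 375

Expanding det(x·I − A) (e.g. by cofactor expansion or by noting that A is similar to its Jordan form J, which has the same characteristic polynomial as A) gives
  χ_A(x) = x^4 + 12*x^3 + 30*x^2 - 100*x - 375
which factors as (x - 3)*(x + 5)^3. The eigenvalues (with algebraic multiplicities) are λ = -5 with multiplicity 3, λ = 3 with multiplicity 1.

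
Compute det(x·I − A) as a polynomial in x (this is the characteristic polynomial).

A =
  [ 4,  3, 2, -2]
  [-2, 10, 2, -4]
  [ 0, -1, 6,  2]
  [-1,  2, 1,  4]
x^4 - 24*x^3 + 216*x^2 - 864*x + 1296

Expanding det(x·I − A) (e.g. by cofactor expansion or by noting that A is similar to its Jordan form J, which has the same characteristic polynomial as A) gives
  χ_A(x) = x^4 - 24*x^3 + 216*x^2 - 864*x + 1296
which factors as (x - 6)^4. The eigenvalues (with algebraic multiplicities) are λ = 6 with multiplicity 4.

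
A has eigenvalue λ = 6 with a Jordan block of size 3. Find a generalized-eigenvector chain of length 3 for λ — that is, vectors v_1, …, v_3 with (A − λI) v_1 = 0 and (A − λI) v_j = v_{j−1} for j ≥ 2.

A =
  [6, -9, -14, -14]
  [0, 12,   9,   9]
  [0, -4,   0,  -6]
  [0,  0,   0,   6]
A Jordan chain for λ = 6 of length 3:
v_1 = (2, 0, 0, 0)ᵀ
v_2 = (-9, 6, -4, 0)ᵀ
v_3 = (0, 1, 0, 0)ᵀ

Let N = A − (6)·I. We want v_3 with N^3 v_3 = 0 but N^2 v_3 ≠ 0; then v_{j-1} := N · v_j for j = 3, …, 2.

Pick v_3 = (0, 1, 0, 0)ᵀ.
Then v_2 = N · v_3 = (-9, 6, -4, 0)ᵀ.
Then v_1 = N · v_2 = (2, 0, 0, 0)ᵀ.

Sanity check: (A − (6)·I) v_1 = (0, 0, 0, 0)ᵀ = 0. ✓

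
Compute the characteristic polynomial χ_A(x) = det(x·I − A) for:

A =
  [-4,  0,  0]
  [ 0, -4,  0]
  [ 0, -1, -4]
x^3 + 12*x^2 + 48*x + 64

Expanding det(x·I − A) (e.g. by cofactor expansion or by noting that A is similar to its Jordan form J, which has the same characteristic polynomial as A) gives
  χ_A(x) = x^3 + 12*x^2 + 48*x + 64
which factors as (x + 4)^3. The eigenvalues (with algebraic multiplicities) are λ = -4 with multiplicity 3.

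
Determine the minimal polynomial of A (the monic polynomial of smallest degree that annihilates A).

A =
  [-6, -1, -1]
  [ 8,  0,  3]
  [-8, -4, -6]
x^3 + 12*x^2 + 48*x + 64

The characteristic polynomial is χ_A(x) = (x + 4)^3, so the eigenvalues are known. The minimal polynomial is
  m_A(x) = Π_λ (x − λ)^{k_λ}
where k_λ is the size of the *largest* Jordan block for λ (equivalently, the smallest k with (A − λI)^k v = 0 for every generalised eigenvector v of λ).

  λ = -4: largest Jordan block has size 3, contributing (x + 4)^3

So m_A(x) = (x + 4)^3 = x^3 + 12*x^2 + 48*x + 64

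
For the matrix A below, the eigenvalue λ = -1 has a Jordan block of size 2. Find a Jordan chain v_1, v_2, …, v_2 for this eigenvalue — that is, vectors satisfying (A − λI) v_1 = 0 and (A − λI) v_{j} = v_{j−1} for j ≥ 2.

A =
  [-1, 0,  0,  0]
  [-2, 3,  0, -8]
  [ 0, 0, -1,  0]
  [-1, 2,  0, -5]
A Jordan chain for λ = -1 of length 2:
v_1 = (0, -2, 0, -1)ᵀ
v_2 = (1, 0, 0, 0)ᵀ

Let N = A − (-1)·I. We want v_2 with N^2 v_2 = 0 but N^1 v_2 ≠ 0; then v_{j-1} := N · v_j for j = 2, …, 2.

Pick v_2 = (1, 0, 0, 0)ᵀ.
Then v_1 = N · v_2 = (0, -2, 0, -1)ᵀ.

Sanity check: (A − (-1)·I) v_1 = (0, 0, 0, 0)ᵀ = 0. ✓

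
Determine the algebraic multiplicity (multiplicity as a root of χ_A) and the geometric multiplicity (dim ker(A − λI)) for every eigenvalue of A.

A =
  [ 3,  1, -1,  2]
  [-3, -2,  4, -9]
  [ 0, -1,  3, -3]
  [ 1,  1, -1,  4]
λ = 2: alg = 4, geom = 2

Step 1 — factor the characteristic polynomial to read off the algebraic multiplicities:
  χ_A(x) = (x - 2)^4

Step 2 — compute geometric multiplicities via the rank-nullity identity g(λ) = n − rank(A − λI):
  rank(A − (2)·I) = 2, so dim ker(A − (2)·I) = n − 2 = 2

Summary:
  λ = 2: algebraic multiplicity = 4, geometric multiplicity = 2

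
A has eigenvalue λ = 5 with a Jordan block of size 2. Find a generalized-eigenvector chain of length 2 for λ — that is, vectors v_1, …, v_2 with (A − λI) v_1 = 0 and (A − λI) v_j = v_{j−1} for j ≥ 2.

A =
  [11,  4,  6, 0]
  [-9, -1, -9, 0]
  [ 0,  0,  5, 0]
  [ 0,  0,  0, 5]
A Jordan chain for λ = 5 of length 2:
v_1 = (6, -9, 0, 0)ᵀ
v_2 = (1, 0, 0, 0)ᵀ

Let N = A − (5)·I. We want v_2 with N^2 v_2 = 0 but N^1 v_2 ≠ 0; then v_{j-1} := N · v_j for j = 2, …, 2.

Pick v_2 = (1, 0, 0, 0)ᵀ.
Then v_1 = N · v_2 = (6, -9, 0, 0)ᵀ.

Sanity check: (A − (5)·I) v_1 = (0, 0, 0, 0)ᵀ = 0. ✓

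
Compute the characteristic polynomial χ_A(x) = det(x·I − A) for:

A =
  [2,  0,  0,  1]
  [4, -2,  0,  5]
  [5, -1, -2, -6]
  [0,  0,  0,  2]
x^4 - 8*x^2 + 16

Expanding det(x·I − A) (e.g. by cofactor expansion or by noting that A is similar to its Jordan form J, which has the same characteristic polynomial as A) gives
  χ_A(x) = x^4 - 8*x^2 + 16
which factors as (x - 2)^2*(x + 2)^2. The eigenvalues (with algebraic multiplicities) are λ = -2 with multiplicity 2, λ = 2 with multiplicity 2.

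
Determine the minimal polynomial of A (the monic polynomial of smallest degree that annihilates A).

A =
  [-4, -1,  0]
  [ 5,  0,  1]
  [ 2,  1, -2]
x^3 + 6*x^2 + 12*x + 8

The characteristic polynomial is χ_A(x) = (x + 2)^3, so the eigenvalues are known. The minimal polynomial is
  m_A(x) = Π_λ (x − λ)^{k_λ}
where k_λ is the size of the *largest* Jordan block for λ (equivalently, the smallest k with (A − λI)^k v = 0 for every generalised eigenvector v of λ).

  λ = -2: largest Jordan block has size 3, contributing (x + 2)^3

So m_A(x) = (x + 2)^3 = x^3 + 6*x^2 + 12*x + 8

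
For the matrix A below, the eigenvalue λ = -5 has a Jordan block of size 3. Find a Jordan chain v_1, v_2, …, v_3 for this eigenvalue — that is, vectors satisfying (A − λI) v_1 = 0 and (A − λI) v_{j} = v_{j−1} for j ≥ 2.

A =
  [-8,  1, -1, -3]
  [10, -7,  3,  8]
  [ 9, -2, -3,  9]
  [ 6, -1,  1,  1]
A Jordan chain for λ = -5 of length 3:
v_1 = (1, -2, -2, -1)ᵀ
v_2 = (-1, 3, 2, 1)ᵀ
v_3 = (0, 0, 1, 0)ᵀ

Let N = A − (-5)·I. We want v_3 with N^3 v_3 = 0 but N^2 v_3 ≠ 0; then v_{j-1} := N · v_j for j = 3, …, 2.

Pick v_3 = (0, 0, 1, 0)ᵀ.
Then v_2 = N · v_3 = (-1, 3, 2, 1)ᵀ.
Then v_1 = N · v_2 = (1, -2, -2, -1)ᵀ.

Sanity check: (A − (-5)·I) v_1 = (0, 0, 0, 0)ᵀ = 0. ✓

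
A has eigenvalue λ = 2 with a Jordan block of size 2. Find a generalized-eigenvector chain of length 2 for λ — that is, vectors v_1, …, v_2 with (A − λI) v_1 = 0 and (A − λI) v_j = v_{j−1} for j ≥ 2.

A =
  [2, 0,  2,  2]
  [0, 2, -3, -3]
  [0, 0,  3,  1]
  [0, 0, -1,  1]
A Jordan chain for λ = 2 of length 2:
v_1 = (2, -3, 1, -1)ᵀ
v_2 = (0, 0, 1, 0)ᵀ

Let N = A − (2)·I. We want v_2 with N^2 v_2 = 0 but N^1 v_2 ≠ 0; then v_{j-1} := N · v_j for j = 2, …, 2.

Pick v_2 = (0, 0, 1, 0)ᵀ.
Then v_1 = N · v_2 = (2, -3, 1, -1)ᵀ.

Sanity check: (A − (2)·I) v_1 = (0, 0, 0, 0)ᵀ = 0. ✓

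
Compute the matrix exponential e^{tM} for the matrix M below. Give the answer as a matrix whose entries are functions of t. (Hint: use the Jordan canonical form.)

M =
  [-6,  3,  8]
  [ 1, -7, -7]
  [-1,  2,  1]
e^{tM} =
  [-t^2*exp(-4*t)/2 - 2*t*exp(-4*t) + exp(-4*t), t^2*exp(-4*t)/2 + 3*t*exp(-4*t), 3*t^2*exp(-4*t)/2 + 8*t*exp(-4*t)]
  [t^2*exp(-4*t) + t*exp(-4*t), -t^2*exp(-4*t) - 3*t*exp(-4*t) + exp(-4*t), -3*t^2*exp(-4*t) - 7*t*exp(-4*t)]
  [-t^2*exp(-4*t)/2 - t*exp(-4*t), t^2*exp(-4*t)/2 + 2*t*exp(-4*t), 3*t^2*exp(-4*t)/2 + 5*t*exp(-4*t) + exp(-4*t)]

Strategy: write M = P · J · P⁻¹ where J is a Jordan canonical form, so e^{tM} = P · e^{tJ} · P⁻¹, and e^{tJ} can be computed block-by-block.

M has Jordan form
J =
  [-4,  1,  0]
  [ 0, -4,  1]
  [ 0,  0, -4]
(up to reordering of blocks).

Per-block formulas:
  For a 3×3 Jordan block J_3(-4): exp(t · J_3(-4)) = e^(-4t)·(I + t·N + (t^2/2)·N^2), where N is the 3×3 nilpotent shift.

After assembling e^{tJ} and conjugating by P, we get:

e^{tM} =
  [-t^2*exp(-4*t)/2 - 2*t*exp(-4*t) + exp(-4*t), t^2*exp(-4*t)/2 + 3*t*exp(-4*t), 3*t^2*exp(-4*t)/2 + 8*t*exp(-4*t)]
  [t^2*exp(-4*t) + t*exp(-4*t), -t^2*exp(-4*t) - 3*t*exp(-4*t) + exp(-4*t), -3*t^2*exp(-4*t) - 7*t*exp(-4*t)]
  [-t^2*exp(-4*t)/2 - t*exp(-4*t), t^2*exp(-4*t)/2 + 2*t*exp(-4*t), 3*t^2*exp(-4*t)/2 + 5*t*exp(-4*t) + exp(-4*t)]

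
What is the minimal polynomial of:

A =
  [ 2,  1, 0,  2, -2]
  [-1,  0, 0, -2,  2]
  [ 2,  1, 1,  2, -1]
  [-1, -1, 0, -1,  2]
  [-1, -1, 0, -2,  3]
x^2 - 2*x + 1

The characteristic polynomial is χ_A(x) = (x - 1)^5, so the eigenvalues are known. The minimal polynomial is
  m_A(x) = Π_λ (x − λ)^{k_λ}
where k_λ is the size of the *largest* Jordan block for λ (equivalently, the smallest k with (A − λI)^k v = 0 for every generalised eigenvector v of λ).

  λ = 1: largest Jordan block has size 2, contributing (x − 1)^2

So m_A(x) = (x - 1)^2 = x^2 - 2*x + 1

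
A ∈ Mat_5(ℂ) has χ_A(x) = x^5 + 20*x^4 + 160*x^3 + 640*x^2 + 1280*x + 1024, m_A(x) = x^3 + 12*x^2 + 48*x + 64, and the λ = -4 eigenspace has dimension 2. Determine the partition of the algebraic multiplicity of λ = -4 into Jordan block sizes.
Block sizes for λ = -4: [3, 2]

Step 1 — from the characteristic polynomial, algebraic multiplicity of λ = -4 is 5. From dim ker(A − (-4)·I) = 2, there are exactly 2 Jordan blocks for λ = -4.
Step 2 — from the minimal polynomial, the factor (x + 4)^3 tells us the largest block for λ = -4 has size 3.
Step 3 — with total size 5, 2 blocks, and largest block 3, the block sizes (in nonincreasing order) are [3, 2].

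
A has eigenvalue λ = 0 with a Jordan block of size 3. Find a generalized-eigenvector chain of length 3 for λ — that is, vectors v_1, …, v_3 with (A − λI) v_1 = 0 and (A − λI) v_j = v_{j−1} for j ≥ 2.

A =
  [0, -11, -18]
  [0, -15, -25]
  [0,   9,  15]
A Jordan chain for λ = 0 of length 3:
v_1 = (3, 0, 0)ᵀ
v_2 = (-11, -15, 9)ᵀ
v_3 = (0, 1, 0)ᵀ

Let N = A − (0)·I. We want v_3 with N^3 v_3 = 0 but N^2 v_3 ≠ 0; then v_{j-1} := N · v_j for j = 3, …, 2.

Pick v_3 = (0, 1, 0)ᵀ.
Then v_2 = N · v_3 = (-11, -15, 9)ᵀ.
Then v_1 = N · v_2 = (3, 0, 0)ᵀ.

Sanity check: (A − (0)·I) v_1 = (0, 0, 0)ᵀ = 0. ✓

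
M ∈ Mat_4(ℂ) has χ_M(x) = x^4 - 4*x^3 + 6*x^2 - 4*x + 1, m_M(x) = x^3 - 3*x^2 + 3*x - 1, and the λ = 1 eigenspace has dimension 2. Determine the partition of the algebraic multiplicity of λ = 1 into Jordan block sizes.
Block sizes for λ = 1: [3, 1]

Step 1 — from the characteristic polynomial, algebraic multiplicity of λ = 1 is 4. From dim ker(M − (1)·I) = 2, there are exactly 2 Jordan blocks for λ = 1.
Step 2 — from the minimal polynomial, the factor (x − 1)^3 tells us the largest block for λ = 1 has size 3.
Step 3 — with total size 4, 2 blocks, and largest block 3, the block sizes (in nonincreasing order) are [3, 1].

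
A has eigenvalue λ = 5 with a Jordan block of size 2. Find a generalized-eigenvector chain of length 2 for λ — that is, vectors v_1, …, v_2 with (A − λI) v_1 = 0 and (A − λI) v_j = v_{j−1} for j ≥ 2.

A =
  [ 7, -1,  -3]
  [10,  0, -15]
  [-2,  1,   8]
A Jordan chain for λ = 5 of length 2:
v_1 = (2, 10, -2)ᵀ
v_2 = (1, 0, 0)ᵀ

Let N = A − (5)·I. We want v_2 with N^2 v_2 = 0 but N^1 v_2 ≠ 0; then v_{j-1} := N · v_j for j = 2, …, 2.

Pick v_2 = (1, 0, 0)ᵀ.
Then v_1 = N · v_2 = (2, 10, -2)ᵀ.

Sanity check: (A − (5)·I) v_1 = (0, 0, 0)ᵀ = 0. ✓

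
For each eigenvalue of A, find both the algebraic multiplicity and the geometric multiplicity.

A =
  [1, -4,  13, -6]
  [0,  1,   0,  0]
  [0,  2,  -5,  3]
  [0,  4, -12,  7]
λ = 1: alg = 4, geom = 2

Step 1 — factor the characteristic polynomial to read off the algebraic multiplicities:
  χ_A(x) = (x - 1)^4

Step 2 — compute geometric multiplicities via the rank-nullity identity g(λ) = n − rank(A − λI):
  rank(A − (1)·I) = 2, so dim ker(A − (1)·I) = n − 2 = 2

Summary:
  λ = 1: algebraic multiplicity = 4, geometric multiplicity = 2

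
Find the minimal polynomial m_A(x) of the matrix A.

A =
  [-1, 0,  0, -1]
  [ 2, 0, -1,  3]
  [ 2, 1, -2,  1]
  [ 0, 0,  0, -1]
x^2 + 2*x + 1

The characteristic polynomial is χ_A(x) = (x + 1)^4, so the eigenvalues are known. The minimal polynomial is
  m_A(x) = Π_λ (x − λ)^{k_λ}
where k_λ is the size of the *largest* Jordan block for λ (equivalently, the smallest k with (A − λI)^k v = 0 for every generalised eigenvector v of λ).

  λ = -1: largest Jordan block has size 2, contributing (x + 1)^2

So m_A(x) = (x + 1)^2 = x^2 + 2*x + 1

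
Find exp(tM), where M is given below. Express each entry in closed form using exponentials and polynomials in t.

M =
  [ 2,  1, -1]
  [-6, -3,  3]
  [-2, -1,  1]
e^{tM} =
  [2*t + 1, t, -t]
  [-6*t, 1 - 3*t, 3*t]
  [-2*t, -t, t + 1]

Strategy: write M = P · J · P⁻¹ where J is a Jordan canonical form, so e^{tM} = P · e^{tJ} · P⁻¹, and e^{tJ} can be computed block-by-block.

M has Jordan form
J =
  [0, 1, 0]
  [0, 0, 0]
  [0, 0, 0]
(up to reordering of blocks).

Per-block formulas:
  For a 1×1 block at λ = 0: exp(t · [0]) = [e^(0t)].
  For a 2×2 Jordan block J_2(0): exp(t · J_2(0)) = e^(0t)·(I + t·N), where N is the 2×2 nilpotent shift.

After assembling e^{tJ} and conjugating by P, we get:

e^{tM} =
  [2*t + 1, t, -t]
  [-6*t, 1 - 3*t, 3*t]
  [-2*t, -t, t + 1]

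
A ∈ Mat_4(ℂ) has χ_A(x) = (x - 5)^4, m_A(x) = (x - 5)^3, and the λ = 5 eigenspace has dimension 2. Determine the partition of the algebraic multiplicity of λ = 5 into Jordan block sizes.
Block sizes for λ = 5: [3, 1]

Step 1 — from the characteristic polynomial, algebraic multiplicity of λ = 5 is 4. From dim ker(A − (5)·I) = 2, there are exactly 2 Jordan blocks for λ = 5.
Step 2 — from the minimal polynomial, the factor (x − 5)^3 tells us the largest block for λ = 5 has size 3.
Step 3 — with total size 4, 2 blocks, and largest block 3, the block sizes (in nonincreasing order) are [3, 1].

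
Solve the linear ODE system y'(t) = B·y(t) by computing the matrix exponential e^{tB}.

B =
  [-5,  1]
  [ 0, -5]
e^{tB} =
  [exp(-5*t), t*exp(-5*t)]
  [0, exp(-5*t)]

Strategy: write B = P · J · P⁻¹ where J is a Jordan canonical form, so e^{tB} = P · e^{tJ} · P⁻¹, and e^{tJ} can be computed block-by-block.

B has Jordan form
J =
  [-5,  1]
  [ 0, -5]
(up to reordering of blocks).

Per-block formulas:
  For a 2×2 Jordan block J_2(-5): exp(t · J_2(-5)) = e^(-5t)·(I + t·N), where N is the 2×2 nilpotent shift.

After assembling e^{tJ} and conjugating by P, we get:

e^{tB} =
  [exp(-5*t), t*exp(-5*t)]
  [0, exp(-5*t)]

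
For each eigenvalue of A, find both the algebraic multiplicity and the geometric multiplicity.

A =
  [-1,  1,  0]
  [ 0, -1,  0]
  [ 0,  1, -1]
λ = -1: alg = 3, geom = 2

Step 1 — factor the characteristic polynomial to read off the algebraic multiplicities:
  χ_A(x) = (x + 1)^3

Step 2 — compute geometric multiplicities via the rank-nullity identity g(λ) = n − rank(A − λI):
  rank(A − (-1)·I) = 1, so dim ker(A − (-1)·I) = n − 1 = 2

Summary:
  λ = -1: algebraic multiplicity = 3, geometric multiplicity = 2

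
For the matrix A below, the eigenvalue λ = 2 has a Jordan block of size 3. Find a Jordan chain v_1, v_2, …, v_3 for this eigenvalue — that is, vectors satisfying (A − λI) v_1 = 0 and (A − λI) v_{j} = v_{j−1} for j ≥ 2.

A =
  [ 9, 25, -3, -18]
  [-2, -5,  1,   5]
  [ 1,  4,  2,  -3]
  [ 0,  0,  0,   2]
A Jordan chain for λ = 2 of length 3:
v_1 = (-4, 1, -1, 0)ᵀ
v_2 = (7, -2, 1, 0)ᵀ
v_3 = (1, 0, 0, 0)ᵀ

Let N = A − (2)·I. We want v_3 with N^3 v_3 = 0 but N^2 v_3 ≠ 0; then v_{j-1} := N · v_j for j = 3, …, 2.

Pick v_3 = (1, 0, 0, 0)ᵀ.
Then v_2 = N · v_3 = (7, -2, 1, 0)ᵀ.
Then v_1 = N · v_2 = (-4, 1, -1, 0)ᵀ.

Sanity check: (A − (2)·I) v_1 = (0, 0, 0, 0)ᵀ = 0. ✓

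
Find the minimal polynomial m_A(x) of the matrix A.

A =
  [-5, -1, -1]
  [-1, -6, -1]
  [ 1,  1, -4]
x^3 + 15*x^2 + 75*x + 125

The characteristic polynomial is χ_A(x) = (x + 5)^3, so the eigenvalues are known. The minimal polynomial is
  m_A(x) = Π_λ (x − λ)^{k_λ}
where k_λ is the size of the *largest* Jordan block for λ (equivalently, the smallest k with (A − λI)^k v = 0 for every generalised eigenvector v of λ).

  λ = -5: largest Jordan block has size 3, contributing (x + 5)^3

So m_A(x) = (x + 5)^3 = x^3 + 15*x^2 + 75*x + 125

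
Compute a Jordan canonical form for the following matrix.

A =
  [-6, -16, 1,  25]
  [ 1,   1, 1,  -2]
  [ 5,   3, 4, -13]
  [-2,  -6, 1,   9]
J_3(2) ⊕ J_1(2)

The characteristic polynomial is
  det(x·I − A) = x^4 - 8*x^3 + 24*x^2 - 32*x + 16 = (x - 2)^4

Eigenvalues and multiplicities (the geometric multiplicity of λ is n − rank(A − λI), which equals the number of Jordan blocks for λ):
  λ = 2: algebraic multiplicity = 4, geometric multiplicity = 2

Determining the block sizes for each eigenvalue:
  λ = 2: with am = 4 and gm = 2, the partition is not yet determined (e.g. several partitions of 4 into 2 parts exist). Let N = A − (2)·I. Computing rank(N^1) = 2, rank(N^2) = 1, rank(N^3) = 0; the number of blocks of size ≥ j is rank(N^{j−1}) − rank(N^j), giving [2, 1, 1]. So we have 1 block(s) of size 3, 1 block(s) of size 1 → block sizes [3, 1]

Assembling the blocks gives a Jordan form
J =
  [2, 1, 0, 0]
  [0, 2, 1, 0]
  [0, 0, 2, 0]
  [0, 0, 0, 2]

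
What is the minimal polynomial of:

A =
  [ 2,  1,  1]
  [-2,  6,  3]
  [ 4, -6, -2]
x^3 - 6*x^2 + 12*x - 8

The characteristic polynomial is χ_A(x) = (x - 2)^3, so the eigenvalues are known. The minimal polynomial is
  m_A(x) = Π_λ (x − λ)^{k_λ}
where k_λ is the size of the *largest* Jordan block for λ (equivalently, the smallest k with (A − λI)^k v = 0 for every generalised eigenvector v of λ).

  λ = 2: largest Jordan block has size 3, contributing (x − 2)^3

So m_A(x) = (x - 2)^3 = x^3 - 6*x^2 + 12*x - 8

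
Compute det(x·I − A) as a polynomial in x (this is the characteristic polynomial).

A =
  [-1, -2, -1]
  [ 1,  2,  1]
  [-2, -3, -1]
x^3

Expanding det(x·I − A) (e.g. by cofactor expansion or by noting that A is similar to its Jordan form J, which has the same characteristic polynomial as A) gives
  χ_A(x) = x^3
which factors as x^3. The eigenvalues (with algebraic multiplicities) are λ = 0 with multiplicity 3.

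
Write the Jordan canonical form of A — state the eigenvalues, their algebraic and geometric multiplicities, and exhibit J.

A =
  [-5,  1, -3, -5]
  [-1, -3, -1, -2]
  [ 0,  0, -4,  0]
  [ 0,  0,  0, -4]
J_3(-4) ⊕ J_1(-4)

The characteristic polynomial is
  det(x·I − A) = x^4 + 16*x^3 + 96*x^2 + 256*x + 256 = (x + 4)^4

Eigenvalues and multiplicities (the geometric multiplicity of λ is n − rank(A − λI), which equals the number of Jordan blocks for λ):
  λ = -4: algebraic multiplicity = 4, geometric multiplicity = 2

Determining the block sizes for each eigenvalue:
  λ = -4: with am = 4 and gm = 2, the partition is not yet determined (e.g. several partitions of 4 into 2 parts exist). Let N = A − (-4)·I. Computing rank(N^1) = 2, rank(N^2) = 1, rank(N^3) = 0; the number of blocks of size ≥ j is rank(N^{j−1}) − rank(N^j), giving [2, 1, 1]. So we have 1 block(s) of size 3, 1 block(s) of size 1 → block sizes [3, 1]

Assembling the blocks gives a Jordan form
J =
  [-4,  1,  0,  0]
  [ 0, -4,  1,  0]
  [ 0,  0, -4,  0]
  [ 0,  0,  0, -4]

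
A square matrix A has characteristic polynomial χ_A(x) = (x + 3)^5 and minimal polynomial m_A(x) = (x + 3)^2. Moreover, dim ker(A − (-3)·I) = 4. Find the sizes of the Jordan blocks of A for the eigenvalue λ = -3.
Block sizes for λ = -3: [2, 1, 1, 1]

Step 1 — from the characteristic polynomial, algebraic multiplicity of λ = -3 is 5. From dim ker(A − (-3)·I) = 4, there are exactly 4 Jordan blocks for λ = -3.
Step 2 — from the minimal polynomial, the factor (x + 3)^2 tells us the largest block for λ = -3 has size 2.
Step 3 — with total size 5, 4 blocks, and largest block 2, the block sizes (in nonincreasing order) are [2, 1, 1, 1].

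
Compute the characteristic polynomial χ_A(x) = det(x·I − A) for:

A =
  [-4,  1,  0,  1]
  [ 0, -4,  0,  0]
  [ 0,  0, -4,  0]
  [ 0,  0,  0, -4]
x^4 + 16*x^3 + 96*x^2 + 256*x + 256

Expanding det(x·I − A) (e.g. by cofactor expansion or by noting that A is similar to its Jordan form J, which has the same characteristic polynomial as A) gives
  χ_A(x) = x^4 + 16*x^3 + 96*x^2 + 256*x + 256
which factors as (x + 4)^4. The eigenvalues (with algebraic multiplicities) are λ = -4 with multiplicity 4.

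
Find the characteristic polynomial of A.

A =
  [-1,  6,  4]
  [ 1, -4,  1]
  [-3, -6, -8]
x^3 + 13*x^2 + 56*x + 80

Expanding det(x·I − A) (e.g. by cofactor expansion or by noting that A is similar to its Jordan form J, which has the same characteristic polynomial as A) gives
  χ_A(x) = x^3 + 13*x^2 + 56*x + 80
which factors as (x + 4)^2*(x + 5). The eigenvalues (with algebraic multiplicities) are λ = -5 with multiplicity 1, λ = -4 with multiplicity 2.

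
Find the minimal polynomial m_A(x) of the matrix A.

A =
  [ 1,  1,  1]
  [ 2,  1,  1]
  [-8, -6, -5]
x^3 + 3*x^2 + 3*x + 1

The characteristic polynomial is χ_A(x) = (x + 1)^3, so the eigenvalues are known. The minimal polynomial is
  m_A(x) = Π_λ (x − λ)^{k_λ}
where k_λ is the size of the *largest* Jordan block for λ (equivalently, the smallest k with (A − λI)^k v = 0 for every generalised eigenvector v of λ).

  λ = -1: largest Jordan block has size 3, contributing (x + 1)^3

So m_A(x) = (x + 1)^3 = x^3 + 3*x^2 + 3*x + 1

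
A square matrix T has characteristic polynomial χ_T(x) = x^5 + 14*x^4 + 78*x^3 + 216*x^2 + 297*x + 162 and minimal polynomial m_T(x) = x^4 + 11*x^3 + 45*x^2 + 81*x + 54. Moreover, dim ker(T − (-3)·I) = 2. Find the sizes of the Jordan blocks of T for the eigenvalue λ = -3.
Block sizes for λ = -3: [3, 1]

Step 1 — from the characteristic polynomial, algebraic multiplicity of λ = -3 is 4. From dim ker(T − (-3)·I) = 2, there are exactly 2 Jordan blocks for λ = -3.
Step 2 — from the minimal polynomial, the factor (x + 3)^3 tells us the largest block for λ = -3 has size 3.
Step 3 — with total size 4, 2 blocks, and largest block 3, the block sizes (in nonincreasing order) are [3, 1].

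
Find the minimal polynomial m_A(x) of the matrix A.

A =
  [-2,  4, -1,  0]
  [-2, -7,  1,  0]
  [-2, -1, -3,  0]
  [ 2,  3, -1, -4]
x^3 + 12*x^2 + 48*x + 64

The characteristic polynomial is χ_A(x) = (x + 4)^4, so the eigenvalues are known. The minimal polynomial is
  m_A(x) = Π_λ (x − λ)^{k_λ}
where k_λ is the size of the *largest* Jordan block for λ (equivalently, the smallest k with (A − λI)^k v = 0 for every generalised eigenvector v of λ).

  λ = -4: largest Jordan block has size 3, contributing (x + 4)^3

So m_A(x) = (x + 4)^3 = x^3 + 12*x^2 + 48*x + 64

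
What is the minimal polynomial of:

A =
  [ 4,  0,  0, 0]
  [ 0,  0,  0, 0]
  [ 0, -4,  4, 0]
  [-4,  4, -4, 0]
x^2 - 4*x

The characteristic polynomial is χ_A(x) = x^2*(x - 4)^2, so the eigenvalues are known. The minimal polynomial is
  m_A(x) = Π_λ (x − λ)^{k_λ}
where k_λ is the size of the *largest* Jordan block for λ (equivalently, the smallest k with (A − λI)^k v = 0 for every generalised eigenvector v of λ).

  λ = 0: largest Jordan block has size 1, contributing (x − 0)
  λ = 4: largest Jordan block has size 1, contributing (x − 4)

So m_A(x) = x*(x - 4) = x^2 - 4*x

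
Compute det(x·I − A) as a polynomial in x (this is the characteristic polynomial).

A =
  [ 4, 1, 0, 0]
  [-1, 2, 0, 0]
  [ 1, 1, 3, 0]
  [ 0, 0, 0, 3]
x^4 - 12*x^3 + 54*x^2 - 108*x + 81

Expanding det(x·I − A) (e.g. by cofactor expansion or by noting that A is similar to its Jordan form J, which has the same characteristic polynomial as A) gives
  χ_A(x) = x^4 - 12*x^3 + 54*x^2 - 108*x + 81
which factors as (x - 3)^4. The eigenvalues (with algebraic multiplicities) are λ = 3 with multiplicity 4.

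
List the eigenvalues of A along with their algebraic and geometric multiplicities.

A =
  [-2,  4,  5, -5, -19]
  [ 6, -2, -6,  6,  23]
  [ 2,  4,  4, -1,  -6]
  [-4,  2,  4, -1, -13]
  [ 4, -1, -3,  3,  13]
λ = 2: alg = 3, geom = 1; λ = 3: alg = 2, geom = 1

Step 1 — factor the characteristic polynomial to read off the algebraic multiplicities:
  χ_A(x) = (x - 3)^2*(x - 2)^3

Step 2 — compute geometric multiplicities via the rank-nullity identity g(λ) = n − rank(A − λI):
  rank(A − (2)·I) = 4, so dim ker(A − (2)·I) = n − 4 = 1
  rank(A − (3)·I) = 4, so dim ker(A − (3)·I) = n − 4 = 1

Summary:
  λ = 2: algebraic multiplicity = 3, geometric multiplicity = 1
  λ = 3: algebraic multiplicity = 2, geometric multiplicity = 1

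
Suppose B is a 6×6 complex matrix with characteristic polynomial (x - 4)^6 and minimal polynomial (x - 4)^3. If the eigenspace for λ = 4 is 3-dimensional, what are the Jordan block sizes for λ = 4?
Block sizes for λ = 4: [3, 2, 1]

Step 1 — from the characteristic polynomial, algebraic multiplicity of λ = 4 is 6. From dim ker(B − (4)·I) = 3, there are exactly 3 Jordan blocks for λ = 4.
Step 2 — from the minimal polynomial, the factor (x − 4)^3 tells us the largest block for λ = 4 has size 3.
Step 3 — with total size 6, 3 blocks, and largest block 3, the block sizes (in nonincreasing order) are [3, 2, 1].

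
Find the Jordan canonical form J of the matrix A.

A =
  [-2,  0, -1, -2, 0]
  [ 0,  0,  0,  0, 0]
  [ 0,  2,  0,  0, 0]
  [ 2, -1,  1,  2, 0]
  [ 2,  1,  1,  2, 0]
J_2(0) ⊕ J_2(0) ⊕ J_1(0)

The characteristic polynomial is
  det(x·I − A) = x^5

Eigenvalues and multiplicities (the geometric multiplicity of λ is n − rank(A − λI), which equals the number of Jordan blocks for λ):
  λ = 0: algebraic multiplicity = 5, geometric multiplicity = 3

Determining the block sizes for each eigenvalue:
  λ = 0: with am = 5 and gm = 3, the partition is not yet determined (e.g. several partitions of 5 into 3 parts exist). Let N = A − (0)·I. Computing rank(N^1) = 2, rank(N^2) = 0; the number of blocks of size ≥ j is rank(N^{j−1}) − rank(N^j), giving [3, 2]. So we have 2 block(s) of size 2, 1 block(s) of size 1 → block sizes [2, 2, 1]

Assembling the blocks gives a Jordan form
J =
  [0, 1, 0, 0, 0]
  [0, 0, 0, 0, 0]
  [0, 0, 0, 1, 0]
  [0, 0, 0, 0, 0]
  [0, 0, 0, 0, 0]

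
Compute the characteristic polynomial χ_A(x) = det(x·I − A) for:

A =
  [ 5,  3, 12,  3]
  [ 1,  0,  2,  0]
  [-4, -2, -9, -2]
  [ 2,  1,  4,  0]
x^4 + 4*x^3 + 6*x^2 + 4*x + 1

Expanding det(x·I − A) (e.g. by cofactor expansion or by noting that A is similar to its Jordan form J, which has the same characteristic polynomial as A) gives
  χ_A(x) = x^4 + 4*x^3 + 6*x^2 + 4*x + 1
which factors as (x + 1)^4. The eigenvalues (with algebraic multiplicities) are λ = -1 with multiplicity 4.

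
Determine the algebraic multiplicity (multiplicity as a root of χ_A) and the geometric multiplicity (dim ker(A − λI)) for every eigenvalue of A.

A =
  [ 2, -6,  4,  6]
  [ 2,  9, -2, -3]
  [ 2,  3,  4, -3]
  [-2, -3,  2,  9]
λ = 6: alg = 4, geom = 3

Step 1 — factor the characteristic polynomial to read off the algebraic multiplicities:
  χ_A(x) = (x - 6)^4

Step 2 — compute geometric multiplicities via the rank-nullity identity g(λ) = n − rank(A − λI):
  rank(A − (6)·I) = 1, so dim ker(A − (6)·I) = n − 1 = 3

Summary:
  λ = 6: algebraic multiplicity = 4, geometric multiplicity = 3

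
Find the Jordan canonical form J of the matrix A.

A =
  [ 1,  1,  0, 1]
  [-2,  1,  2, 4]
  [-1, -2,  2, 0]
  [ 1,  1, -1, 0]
J_3(1) ⊕ J_1(1)

The characteristic polynomial is
  det(x·I − A) = x^4 - 4*x^3 + 6*x^2 - 4*x + 1 = (x - 1)^4

Eigenvalues and multiplicities (the geometric multiplicity of λ is n − rank(A − λI), which equals the number of Jordan blocks for λ):
  λ = 1: algebraic multiplicity = 4, geometric multiplicity = 2

Determining the block sizes for each eigenvalue:
  λ = 1: with am = 4 and gm = 2, the partition is not yet determined (e.g. several partitions of 4 into 2 parts exist). Let N = A − (1)·I. Computing rank(N^1) = 2, rank(N^2) = 1, rank(N^3) = 0; the number of blocks of size ≥ j is rank(N^{j−1}) − rank(N^j), giving [2, 1, 1]. So we have 1 block(s) of size 3, 1 block(s) of size 1 → block sizes [3, 1]

Assembling the blocks gives a Jordan form
J =
  [1, 1, 0, 0]
  [0, 1, 1, 0]
  [0, 0, 1, 0]
  [0, 0, 0, 1]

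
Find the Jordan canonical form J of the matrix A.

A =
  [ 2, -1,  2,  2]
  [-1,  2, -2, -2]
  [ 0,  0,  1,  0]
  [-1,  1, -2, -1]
J_2(1) ⊕ J_1(1) ⊕ J_1(1)

The characteristic polynomial is
  det(x·I − A) = x^4 - 4*x^3 + 6*x^2 - 4*x + 1 = (x - 1)^4

Eigenvalues and multiplicities (the geometric multiplicity of λ is n − rank(A − λI), which equals the number of Jordan blocks for λ):
  λ = 1: algebraic multiplicity = 4, geometric multiplicity = 3

Determining the block sizes for each eigenvalue:
  λ = 1: 3 blocks summing to 4 forces exactly one block of size 2 and the rest size 1 → block sizes [2, 1, 1]

Assembling the blocks gives a Jordan form
J =
  [1, 1, 0, 0]
  [0, 1, 0, 0]
  [0, 0, 1, 0]
  [0, 0, 0, 1]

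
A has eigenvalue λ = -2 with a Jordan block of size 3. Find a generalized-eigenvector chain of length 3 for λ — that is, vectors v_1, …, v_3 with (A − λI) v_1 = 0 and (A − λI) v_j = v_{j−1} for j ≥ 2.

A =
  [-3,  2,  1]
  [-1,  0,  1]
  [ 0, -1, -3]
A Jordan chain for λ = -2 of length 3:
v_1 = (-1, -1, 1)ᵀ
v_2 = (-1, -1, 0)ᵀ
v_3 = (1, 0, 0)ᵀ

Let N = A − (-2)·I. We want v_3 with N^3 v_3 = 0 but N^2 v_3 ≠ 0; then v_{j-1} := N · v_j for j = 3, …, 2.

Pick v_3 = (1, 0, 0)ᵀ.
Then v_2 = N · v_3 = (-1, -1, 0)ᵀ.
Then v_1 = N · v_2 = (-1, -1, 1)ᵀ.

Sanity check: (A − (-2)·I) v_1 = (0, 0, 0)ᵀ = 0. ✓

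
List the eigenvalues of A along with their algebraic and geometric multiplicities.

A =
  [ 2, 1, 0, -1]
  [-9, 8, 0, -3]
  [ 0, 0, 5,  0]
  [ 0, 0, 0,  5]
λ = 5: alg = 4, geom = 3

Step 1 — factor the characteristic polynomial to read off the algebraic multiplicities:
  χ_A(x) = (x - 5)^4

Step 2 — compute geometric multiplicities via the rank-nullity identity g(λ) = n − rank(A − λI):
  rank(A − (5)·I) = 1, so dim ker(A − (5)·I) = n − 1 = 3

Summary:
  λ = 5: algebraic multiplicity = 4, geometric multiplicity = 3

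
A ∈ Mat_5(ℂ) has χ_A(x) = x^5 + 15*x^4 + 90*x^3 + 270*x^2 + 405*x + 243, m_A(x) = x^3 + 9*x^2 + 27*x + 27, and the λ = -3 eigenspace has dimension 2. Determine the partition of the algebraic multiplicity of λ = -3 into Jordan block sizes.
Block sizes for λ = -3: [3, 2]

Step 1 — from the characteristic polynomial, algebraic multiplicity of λ = -3 is 5. From dim ker(A − (-3)·I) = 2, there are exactly 2 Jordan blocks for λ = -3.
Step 2 — from the minimal polynomial, the factor (x + 3)^3 tells us the largest block for λ = -3 has size 3.
Step 3 — with total size 5, 2 blocks, and largest block 3, the block sizes (in nonincreasing order) are [3, 2].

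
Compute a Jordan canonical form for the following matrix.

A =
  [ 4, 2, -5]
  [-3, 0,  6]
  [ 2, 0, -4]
J_3(0)

The characteristic polynomial is
  det(x·I − A) = x^3

Eigenvalues and multiplicities (the geometric multiplicity of λ is n − rank(A − λI), which equals the number of Jordan blocks for λ):
  λ = 0: algebraic multiplicity = 3, geometric multiplicity = 1

Determining the block sizes for each eigenvalue:
  λ = 0: one block (gm = 1), so the single block has size am = 3 → block sizes [3]

Assembling the blocks gives a Jordan form
J =
  [0, 1, 0]
  [0, 0, 1]
  [0, 0, 0]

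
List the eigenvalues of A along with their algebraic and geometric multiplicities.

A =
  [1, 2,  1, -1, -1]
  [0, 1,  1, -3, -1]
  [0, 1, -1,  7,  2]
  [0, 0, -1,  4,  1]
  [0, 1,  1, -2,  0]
λ = 1: alg = 5, geom = 3

Step 1 — factor the characteristic polynomial to read off the algebraic multiplicities:
  χ_A(x) = (x - 1)^5

Step 2 — compute geometric multiplicities via the rank-nullity identity g(λ) = n − rank(A − λI):
  rank(A − (1)·I) = 2, so dim ker(A − (1)·I) = n − 2 = 3

Summary:
  λ = 1: algebraic multiplicity = 5, geometric multiplicity = 3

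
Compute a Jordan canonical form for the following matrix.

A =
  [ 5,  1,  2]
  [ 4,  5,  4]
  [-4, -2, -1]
J_2(3) ⊕ J_1(3)

The characteristic polynomial is
  det(x·I − A) = x^3 - 9*x^2 + 27*x - 27 = (x - 3)^3

Eigenvalues and multiplicities (the geometric multiplicity of λ is n − rank(A − λI), which equals the number of Jordan blocks for λ):
  λ = 3: algebraic multiplicity = 3, geometric multiplicity = 2

Determining the block sizes for each eigenvalue:
  λ = 3: 2 blocks summing to 3 forces exactly one block of size 2 and the rest size 1 → block sizes [2, 1]

Assembling the blocks gives a Jordan form
J =
  [3, 1, 0]
  [0, 3, 0]
  [0, 0, 3]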